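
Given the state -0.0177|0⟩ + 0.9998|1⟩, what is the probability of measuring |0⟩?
0.0003133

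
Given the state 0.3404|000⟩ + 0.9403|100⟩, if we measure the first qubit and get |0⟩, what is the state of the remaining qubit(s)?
|00⟩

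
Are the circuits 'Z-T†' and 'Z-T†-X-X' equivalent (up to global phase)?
Yes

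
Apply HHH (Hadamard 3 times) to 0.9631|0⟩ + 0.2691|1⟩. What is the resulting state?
0.8713|0⟩ + 0.4907|1⟩

H² = I, so H^3 = H: a single Hadamard. With (a, b) = (0.9631, 0.2691), H gives ((a + b)/√2, (a − b)/√2) = (0.8713, 0.4907).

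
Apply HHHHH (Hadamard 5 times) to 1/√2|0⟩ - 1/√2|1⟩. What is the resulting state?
|1⟩

H² = I, so H^5 = H: a single Hadamard. With (a, b) = (1/√2, -1/√2), H gives ((a + b)/√2, (a − b)/√2) = (0, 1).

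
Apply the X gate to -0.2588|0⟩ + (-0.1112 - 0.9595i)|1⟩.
(-0.1112 - 0.9595i)|0⟩ - 0.2588|1⟩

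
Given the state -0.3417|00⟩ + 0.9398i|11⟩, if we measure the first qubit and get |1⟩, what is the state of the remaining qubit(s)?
i|1⟩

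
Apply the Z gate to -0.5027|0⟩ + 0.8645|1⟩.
-0.5027|0⟩ - 0.8645|1⟩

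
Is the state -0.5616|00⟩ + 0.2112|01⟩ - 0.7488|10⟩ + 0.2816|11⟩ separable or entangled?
Separable

Writing the state as a|00⟩ + b|01⟩ + c|10⟩ + d|11⟩, it is a product state iff ad − bc = 0.
Here (a, b, c, d) = (-0.5616, 0.2112, -0.7488, 0.2816): ad − bc = (-0.5616)(0.2816) − (0.2112)(-0.7488) = 0, so the state is separable.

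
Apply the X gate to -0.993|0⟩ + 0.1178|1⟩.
0.1178|0⟩ - 0.993|1⟩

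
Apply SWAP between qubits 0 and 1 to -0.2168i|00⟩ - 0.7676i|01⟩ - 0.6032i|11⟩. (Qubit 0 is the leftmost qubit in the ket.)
-0.2168i|00⟩ - 0.7676i|10⟩ - 0.6032i|11⟩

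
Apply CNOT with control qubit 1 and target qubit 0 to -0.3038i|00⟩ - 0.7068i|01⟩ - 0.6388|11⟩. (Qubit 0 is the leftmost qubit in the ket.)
-0.3038i|00⟩ - 0.6388|01⟩ - 0.7068i|11⟩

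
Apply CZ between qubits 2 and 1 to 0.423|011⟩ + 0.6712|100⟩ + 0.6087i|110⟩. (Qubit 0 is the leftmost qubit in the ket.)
-0.423|011⟩ + 0.6712|100⟩ + 0.6087i|110⟩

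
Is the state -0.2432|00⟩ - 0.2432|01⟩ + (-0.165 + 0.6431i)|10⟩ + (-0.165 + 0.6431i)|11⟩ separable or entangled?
Separable

Writing the state as a|00⟩ + b|01⟩ + c|10⟩ + d|11⟩, it is a product state iff ad − bc = 0.
Here (a, b, c, d) = (-0.2432, -0.2432, (-0.165 + 0.6431i), (-0.165 + 0.6431i)): ad − bc = (-0.2432)(-0.165 + 0.6431i) − (-0.2432)(-0.165 + 0.6431i) = 0, so the state is separable.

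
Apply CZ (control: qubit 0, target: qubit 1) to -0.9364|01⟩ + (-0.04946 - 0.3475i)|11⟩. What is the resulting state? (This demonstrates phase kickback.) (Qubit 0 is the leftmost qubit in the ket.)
-0.9364|01⟩ + (0.04946 + 0.3475i)|11⟩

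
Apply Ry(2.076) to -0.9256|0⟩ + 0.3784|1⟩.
-0.7961|0⟩ - 0.6051|1⟩

Ry(2.076) = [[cos(θ/2), −sin(θ/2)], [sin(θ/2), cos(θ/2)]]; θ = 2.076, cos(θ/2) ≈ 0.507944, sin(θ/2) ≈ 0.86139.
With a = amp(|0⟩) = -0.9256 and b = amp(|1⟩) = 0.3784:
new amp(|0⟩) = (0.507944)·a + (-0.86139)·b = -0.7961
new amp(|1⟩) = (0.86139)·a + (0.507944)·b = -0.6051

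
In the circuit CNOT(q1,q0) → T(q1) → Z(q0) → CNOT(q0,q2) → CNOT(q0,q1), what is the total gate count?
5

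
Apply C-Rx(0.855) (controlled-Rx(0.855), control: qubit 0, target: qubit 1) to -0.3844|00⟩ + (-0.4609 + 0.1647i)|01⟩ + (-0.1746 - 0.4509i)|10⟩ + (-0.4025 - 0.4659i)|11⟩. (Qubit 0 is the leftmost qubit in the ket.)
-0.3844|00⟩ + (-0.4609 + 0.1647i)|01⟩ + (-0.352 - 0.2434i)|10⟩ + (-0.5532 - 0.3516i)|11⟩

C-Rx(0.855) leaves the control-|0⟩ kets |00⟩, |01⟩ unchanged and applies Rx(0.855) to qubit 1 on the control-|1⟩ pair (|10⟩, |11⟩).
Rx(0.855) = [[cos(θ/2), −i·sin(θ/2)], [−i·sin(θ/2), cos(θ/2)]]; θ = 0.855, cos(θ/2) ≈ 0.910005, sin(θ/2) ≈ 0.414597.
With a = amp(|10⟩) = (-0.1746 - 0.4509i) and b = amp(|11⟩) = (-0.4025 - 0.4659i):
new amp(|10⟩) = (0.910005)·a + (-0.414597i)·b = (-0.352 - 0.2434i)
new amp(|11⟩) = (-0.414597i)·a + (0.910005)·b = (-0.5532 - 0.3516i)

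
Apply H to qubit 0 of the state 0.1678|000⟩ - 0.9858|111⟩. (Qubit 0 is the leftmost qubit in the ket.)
0.1187|000⟩ - 0.6971|011⟩ + 0.1187|100⟩ + 0.6971|111⟩

H on qubit 0 mixes each pair of kets that differ only in qubit 0: amplitudes (a, b) of (|…0…⟩, |…1…⟩) become ((a + b)/√2, (a − b)/√2). Kets absent from the input have amplitude 0.
(|000⟩, |100⟩): (a, b) = (0.1678, 0) → (0.1187, 0.1187)
(|011⟩, |111⟩): (a, b) = (0, -0.9858) → (-0.6971, 0.6971)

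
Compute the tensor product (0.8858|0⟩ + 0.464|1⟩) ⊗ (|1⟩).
0.8858|01⟩ + 0.464|11⟩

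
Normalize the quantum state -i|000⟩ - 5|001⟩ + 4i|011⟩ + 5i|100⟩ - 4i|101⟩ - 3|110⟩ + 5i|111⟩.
-0.09245i|000⟩ - 0.4623|001⟩ + 0.3698i|011⟩ + 0.4623i|100⟩ - 0.3698i|101⟩ - 0.2774|110⟩ + 0.4623i|111⟩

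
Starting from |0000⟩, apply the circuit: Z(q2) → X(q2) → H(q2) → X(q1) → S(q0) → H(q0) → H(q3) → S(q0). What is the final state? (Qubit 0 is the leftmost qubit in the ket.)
1/√8|0100⟩ + 1/√8|0101⟩ - 1/√8|0110⟩ - 1/√8|0111⟩ + (1/√8)i|1100⟩ + (1/√8)i|1101⟩ - (1/√8)i|1110⟩ - (1/√8)i|1111⟩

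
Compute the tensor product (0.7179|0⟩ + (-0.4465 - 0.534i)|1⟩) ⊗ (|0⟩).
0.7179|00⟩ + (-0.4465 - 0.534i)|10⟩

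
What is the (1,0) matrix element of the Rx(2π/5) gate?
-0.5878i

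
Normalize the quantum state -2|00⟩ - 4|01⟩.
-1/√5|00⟩ - 0.8944|01⟩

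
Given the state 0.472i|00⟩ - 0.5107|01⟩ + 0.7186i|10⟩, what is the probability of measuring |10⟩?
0.5164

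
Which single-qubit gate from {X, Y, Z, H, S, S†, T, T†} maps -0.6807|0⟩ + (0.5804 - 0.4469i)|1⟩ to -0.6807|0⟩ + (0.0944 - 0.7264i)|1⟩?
T†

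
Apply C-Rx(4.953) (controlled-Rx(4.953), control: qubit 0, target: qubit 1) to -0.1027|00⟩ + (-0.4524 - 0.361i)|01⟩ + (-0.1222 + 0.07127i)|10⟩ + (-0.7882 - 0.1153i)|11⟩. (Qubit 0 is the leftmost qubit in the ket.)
-0.1027|00⟩ + (-0.4524 - 0.361i)|01⟩ + (0.025 + 0.4303i)|10⟩ + (0.6642 + 0.1661i)|11⟩

C-Rx(4.953) leaves the control-|0⟩ kets |00⟩, |01⟩ unchanged and applies Rx(4.953) to qubit 1 on the control-|1⟩ pair (|10⟩, |11⟩).
Rx(4.953) = [[cos(θ/2), −i·sin(θ/2)], [−i·sin(θ/2), cos(θ/2)]]; θ = 4.953, cos(θ/2) ≈ -0.78686, sin(θ/2) ≈ 0.617132.
With a = amp(|10⟩) = (-0.1222 + 0.07127i) and b = amp(|11⟩) = (-0.7882 - 0.1153i):
new amp(|10⟩) = (-0.78686)·a + (-0.617132i)·b = (0.025 + 0.4303i)
new amp(|11⟩) = (-0.617132i)·a + (-0.78686)·b = (0.6642 + 0.1661i)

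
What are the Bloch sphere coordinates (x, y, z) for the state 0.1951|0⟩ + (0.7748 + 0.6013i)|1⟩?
(0.3023, 0.2346, -0.9238)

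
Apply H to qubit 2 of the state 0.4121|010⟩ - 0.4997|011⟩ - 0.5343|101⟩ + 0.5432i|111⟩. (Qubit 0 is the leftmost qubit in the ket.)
-0.06194|010⟩ + 0.6447|011⟩ - 0.3778|100⟩ + 0.3778|101⟩ + 0.3841i|110⟩ - 0.3841i|111⟩

H on qubit 2 mixes each pair of kets that differ only in qubit 2: amplitudes (a, b) of (|…0…⟩, |…1…⟩) become ((a + b)/√2, (a − b)/√2). Kets absent from the input have amplitude 0.
(|010⟩, |011⟩): (a, b) = (0.4121, -0.4997) → (-0.06194, 0.6447)
(|100⟩, |101⟩): (a, b) = (0, -0.5343) → (-0.3778, 0.3778)
(|110⟩, |111⟩): (a, b) = (0, 0.5432i) → (0.3841i, -0.3841i)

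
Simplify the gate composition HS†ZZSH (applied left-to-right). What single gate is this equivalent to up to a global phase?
I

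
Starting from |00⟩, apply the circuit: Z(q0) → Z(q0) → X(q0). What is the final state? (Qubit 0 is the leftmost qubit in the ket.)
|10⟩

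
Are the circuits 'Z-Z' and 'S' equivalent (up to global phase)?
No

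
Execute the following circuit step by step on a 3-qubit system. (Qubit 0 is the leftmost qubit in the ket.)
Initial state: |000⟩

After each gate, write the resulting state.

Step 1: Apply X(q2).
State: |001⟩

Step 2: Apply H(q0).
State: 1/√2|001⟩ + 1/√2|101⟩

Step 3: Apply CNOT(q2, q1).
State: 1/√2|011⟩ + 1/√2|111⟩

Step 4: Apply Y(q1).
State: -(1/√2)i|001⟩ - (1/√2)i|101⟩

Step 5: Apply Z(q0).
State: -(1/√2)i|001⟩ + (1/√2)i|101⟩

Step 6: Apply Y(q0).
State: 1/√2|001⟩ + 1/√2|101⟩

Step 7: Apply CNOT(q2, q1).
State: 1/√2|011⟩ + 1/√2|111⟩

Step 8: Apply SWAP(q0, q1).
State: 1/√2|101⟩ + 1/√2|111⟩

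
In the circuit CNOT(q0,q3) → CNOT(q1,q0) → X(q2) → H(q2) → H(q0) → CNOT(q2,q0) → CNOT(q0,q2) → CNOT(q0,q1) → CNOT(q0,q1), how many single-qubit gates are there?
3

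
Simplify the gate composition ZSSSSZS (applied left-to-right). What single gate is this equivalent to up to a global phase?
S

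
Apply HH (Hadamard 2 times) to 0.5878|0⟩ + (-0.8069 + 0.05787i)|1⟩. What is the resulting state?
0.5878|0⟩ + (-0.8069 + 0.05787i)|1⟩

H² = I, so an even number of Hadamards cancels: H^2 = I and the state is unchanged.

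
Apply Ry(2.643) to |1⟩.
-0.9691|0⟩ + 0.2467|1⟩

Ry(2.643) = [[cos(θ/2), −sin(θ/2)], [sin(θ/2), cos(θ/2)]]; θ = 2.643, cos(θ/2) ≈ 0.246722, sin(θ/2) ≈ 0.969086.
With a = amp(|0⟩) = 0 and b = amp(|1⟩) = 1:
new amp(|0⟩) = (0.246722)·a + (-0.969086)·b = -0.9691
new amp(|1⟩) = (0.969086)·a + (0.246722)·b = 0.2467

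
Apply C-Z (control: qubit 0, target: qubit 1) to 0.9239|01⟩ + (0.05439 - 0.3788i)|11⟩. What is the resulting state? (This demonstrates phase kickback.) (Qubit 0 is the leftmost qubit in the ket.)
0.9239|01⟩ + (-0.05439 + 0.3788i)|11⟩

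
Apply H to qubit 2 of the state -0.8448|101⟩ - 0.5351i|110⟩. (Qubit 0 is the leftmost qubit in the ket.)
-0.5974|100⟩ + 0.5974|101⟩ - 0.3784i|110⟩ - 0.3784i|111⟩

H on qubit 2 mixes each pair of kets that differ only in qubit 2: amplitudes (a, b) of (|…0…⟩, |…1…⟩) become ((a + b)/√2, (a − b)/√2). Kets absent from the input have amplitude 0.
(|100⟩, |101⟩): (a, b) = (0, -0.8448) → (-0.5974, 0.5974)
(|110⟩, |111⟩): (a, b) = (-0.5351i, 0) → (-0.3784i, -0.3784i)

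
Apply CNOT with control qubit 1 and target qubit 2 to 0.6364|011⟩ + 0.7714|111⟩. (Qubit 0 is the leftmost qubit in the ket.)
0.6364|010⟩ + 0.7714|110⟩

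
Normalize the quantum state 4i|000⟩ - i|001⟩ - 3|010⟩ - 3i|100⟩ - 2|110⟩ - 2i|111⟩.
0.61i|000⟩ - 0.1525i|001⟩ - 0.4575|010⟩ - 0.4575i|100⟩ - 0.305|110⟩ - 0.305i|111⟩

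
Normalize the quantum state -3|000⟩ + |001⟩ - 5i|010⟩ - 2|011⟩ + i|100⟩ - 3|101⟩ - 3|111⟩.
-0.3939|000⟩ + 0.1313|001⟩ - 0.6565i|010⟩ - 0.2626|011⟩ + 0.1313i|100⟩ - 0.3939|101⟩ - 0.3939|111⟩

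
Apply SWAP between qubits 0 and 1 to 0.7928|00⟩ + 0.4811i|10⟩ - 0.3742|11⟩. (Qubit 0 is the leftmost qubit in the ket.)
0.7928|00⟩ + 0.4811i|01⟩ - 0.3742|11⟩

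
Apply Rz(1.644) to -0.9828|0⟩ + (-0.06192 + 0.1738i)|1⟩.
(-0.669 + 0.7199i)|0⟩ + (-0.1695 + 0.07296i)|1⟩

Rz(1.644) = [[e^(−iθ/2), 0], [0, e^(iθ/2)]] with e^(±iθ/2) = cos(θ/2) ± i·sin(θ/2); θ = 1.644, cos(θ/2) ≈ 0.680758, sin(θ/2) ≈ 0.732509.
With a = amp(|0⟩) = -0.9828 and b = amp(|1⟩) = (-0.06192 + 0.1738i):
new amp(|0⟩) = (0.680758 - 0.732509i)·a = (-0.669 + 0.7199i)
new amp(|1⟩) = (0.680758 + 0.732509i)·b = (-0.1695 + 0.07296i)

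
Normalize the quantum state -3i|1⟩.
-i|1⟩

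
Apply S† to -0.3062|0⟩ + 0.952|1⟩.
-0.3062|0⟩ - 0.952i|1⟩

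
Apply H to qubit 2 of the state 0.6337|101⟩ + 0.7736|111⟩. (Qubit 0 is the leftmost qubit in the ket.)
0.4481|100⟩ - 0.4481|101⟩ + 0.547|110⟩ - 0.547|111⟩

H on qubit 2 mixes each pair of kets that differ only in qubit 2: amplitudes (a, b) of (|…0…⟩, |…1…⟩) become ((a + b)/√2, (a − b)/√2). Kets absent from the input have amplitude 0.
(|100⟩, |101⟩): (a, b) = (0, 0.6337) → (0.4481, -0.4481)
(|110⟩, |111⟩): (a, b) = (0, 0.7736) → (0.547, -0.547)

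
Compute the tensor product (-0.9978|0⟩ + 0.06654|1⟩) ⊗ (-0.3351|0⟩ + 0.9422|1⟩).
0.3344|00⟩ - 0.9401|01⟩ - 0.0223|10⟩ + 0.06269|11⟩

amp(|b₁b₂…⟩) = product of the factor amplitudes for bits b₁, b₂, …; only kets whose every factor amplitude is nonzero survive.
|00⟩: (-0.9978)(-0.3351) = 0.3344
|01⟩: (-0.9978)(0.9422) = -0.9401
|10⟩: (0.06654)(-0.3351) = -0.0223
|11⟩: (0.06654)(0.9422) = 0.06269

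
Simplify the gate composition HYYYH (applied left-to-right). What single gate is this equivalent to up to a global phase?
Y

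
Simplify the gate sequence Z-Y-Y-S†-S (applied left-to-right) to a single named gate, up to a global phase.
Z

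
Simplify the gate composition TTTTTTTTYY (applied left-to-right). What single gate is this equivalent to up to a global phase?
I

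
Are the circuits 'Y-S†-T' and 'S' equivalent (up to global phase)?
No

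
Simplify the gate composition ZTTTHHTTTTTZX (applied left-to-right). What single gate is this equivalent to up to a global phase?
X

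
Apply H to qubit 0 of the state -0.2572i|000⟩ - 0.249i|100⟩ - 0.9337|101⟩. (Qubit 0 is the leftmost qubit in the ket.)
-0.3579i|000⟩ - 0.6602|001⟩ - 0.005798i|100⟩ + 0.6602|101⟩

H on qubit 0 mixes each pair of kets that differ only in qubit 0: amplitudes (a, b) of (|…0…⟩, |…1…⟩) become ((a + b)/√2, (a − b)/√2). Kets absent from the input have amplitude 0.
(|000⟩, |100⟩): (a, b) = (-0.2572i, -0.249i) → (-0.3579i, -0.005798i)
(|001⟩, |101⟩): (a, b) = (0, -0.9337) → (-0.6602, 0.6602)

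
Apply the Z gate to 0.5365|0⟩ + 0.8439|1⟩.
0.5365|0⟩ - 0.8439|1⟩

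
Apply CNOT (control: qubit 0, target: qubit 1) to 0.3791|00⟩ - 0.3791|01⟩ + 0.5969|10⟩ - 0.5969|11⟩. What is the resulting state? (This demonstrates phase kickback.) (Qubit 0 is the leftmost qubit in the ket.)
0.3791|00⟩ - 0.3791|01⟩ - 0.5969|10⟩ + 0.5969|11⟩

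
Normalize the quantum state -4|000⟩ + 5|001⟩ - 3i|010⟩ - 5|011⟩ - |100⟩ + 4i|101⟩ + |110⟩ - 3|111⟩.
-0.3961|000⟩ + 0.4951|001⟩ - 0.297i|010⟩ - 0.4951|011⟩ - 0.09901|100⟩ + 0.3961i|101⟩ + 0.09901|110⟩ - 0.297|111⟩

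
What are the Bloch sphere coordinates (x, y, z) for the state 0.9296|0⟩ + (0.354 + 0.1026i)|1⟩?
(0.6582, 0.1908, 0.7283)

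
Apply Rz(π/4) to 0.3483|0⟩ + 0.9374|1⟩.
(0.3218 - 0.1333i)|0⟩ + (0.866 + 0.3587i)|1⟩

Rz(π/4) = [[e^(−iθ/2), 0], [0, e^(iθ/2)]] with e^(±iθ/2) = cos(θ/2) ± i·sin(θ/2); θ = π/4, cos(θ/2) ≈ 0.92388, sin(θ/2) ≈ 0.382683.
With a = amp(|0⟩) = 0.3483 and b = amp(|1⟩) = 0.9374:
new amp(|0⟩) = (0.92388 - 0.382683i)·a = (0.3218 - 0.1333i)
new amp(|1⟩) = (0.92388 + 0.382683i)·b = (0.866 + 0.3587i)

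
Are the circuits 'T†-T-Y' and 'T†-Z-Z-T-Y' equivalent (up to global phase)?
Yes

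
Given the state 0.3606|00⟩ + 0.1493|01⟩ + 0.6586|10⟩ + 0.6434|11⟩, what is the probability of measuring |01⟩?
0.02229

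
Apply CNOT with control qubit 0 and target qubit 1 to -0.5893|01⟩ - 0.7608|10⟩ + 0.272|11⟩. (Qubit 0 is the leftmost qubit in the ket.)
-0.5893|01⟩ + 0.272|10⟩ - 0.7608|11⟩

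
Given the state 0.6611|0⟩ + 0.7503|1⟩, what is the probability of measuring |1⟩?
0.563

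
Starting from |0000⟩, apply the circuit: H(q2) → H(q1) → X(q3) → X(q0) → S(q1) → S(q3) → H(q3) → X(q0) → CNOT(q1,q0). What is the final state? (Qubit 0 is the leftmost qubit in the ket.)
(1/√8)i|0000⟩ - (1/√8)i|0001⟩ + (1/√8)i|0010⟩ - (1/√8)i|0011⟩ - 1/√8|1100⟩ + 1/√8|1101⟩ - 1/√8|1110⟩ + 1/√8|1111⟩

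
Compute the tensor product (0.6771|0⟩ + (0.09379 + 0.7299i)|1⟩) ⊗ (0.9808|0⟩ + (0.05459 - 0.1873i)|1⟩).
0.6641|00⟩ + (0.03696 - 0.1268i)|01⟩ + (0.09199 + 0.7159i)|10⟩ + (0.1418 + 0.02228i)|11⟩

amp(|b₁b₂…⟩) = product of the factor amplitudes for bits b₁, b₂, …; only kets whose every factor amplitude is nonzero survive.
|00⟩: (0.6771)(0.9808) = 0.6641
|01⟩: (0.6771)(0.05459 - 0.1873i) = (0.03696 - 0.1268i)
|10⟩: (0.09379 + 0.7299i)(0.9808) = (0.09199 + 0.7159i)
|11⟩: (0.09379 + 0.7299i)(0.05459 - 0.1873i) = (0.1418 + 0.02228i)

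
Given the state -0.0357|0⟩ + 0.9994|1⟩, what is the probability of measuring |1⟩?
0.9988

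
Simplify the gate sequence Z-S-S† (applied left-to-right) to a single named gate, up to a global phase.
Z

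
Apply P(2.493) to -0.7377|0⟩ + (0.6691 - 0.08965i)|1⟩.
-0.7377|0⟩ + (-0.4791 + 0.4756i)|1⟩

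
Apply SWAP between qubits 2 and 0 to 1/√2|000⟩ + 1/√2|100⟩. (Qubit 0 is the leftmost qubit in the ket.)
1/√2|000⟩ + 1/√2|001⟩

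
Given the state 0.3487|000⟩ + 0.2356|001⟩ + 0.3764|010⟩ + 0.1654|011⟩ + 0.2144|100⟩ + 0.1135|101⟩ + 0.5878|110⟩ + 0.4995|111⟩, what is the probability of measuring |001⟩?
0.05551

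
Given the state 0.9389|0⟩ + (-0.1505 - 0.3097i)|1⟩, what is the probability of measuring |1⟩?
0.1186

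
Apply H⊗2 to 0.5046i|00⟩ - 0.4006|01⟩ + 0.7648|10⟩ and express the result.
(0.1821 + 0.2523i)|00⟩ + (0.5827 + 0.2523i)|01⟩ + (-0.5827 + 0.2523i)|10⟩ + (-0.1821 + 0.2523i)|11⟩

H⊗2 gives amp(|y⟩) = (1/2) Σ_x (−1)^(x·y) amp(|x⟩), where x·y is the number of positions in which both x and y have a 1.
|00⟩: (0.5046i - 0.4006 + 0.7648)/2 = (0.1821 + 0.2523i)
|01⟩: (0.5046i + 0.4006 + 0.7648)/2 = (0.5827 + 0.2523i)
|10⟩: (0.5046i - 0.4006 - 0.7648)/2 = (-0.5827 + 0.2523i)
|11⟩: (0.5046i + 0.4006 - 0.7648)/2 = (-0.1821 + 0.2523i)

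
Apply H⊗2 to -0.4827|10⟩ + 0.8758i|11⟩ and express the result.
(-0.2414 + 0.4379i)|00⟩ + (-0.2414 - 0.4379i)|01⟩ + (0.2414 - 0.4379i)|10⟩ + (0.2414 + 0.4379i)|11⟩

H⊗2 gives amp(|y⟩) = (1/2) Σ_x (−1)^(x·y) amp(|x⟩), where x·y is the number of positions in which both x and y have a 1.
|00⟩: (-0.4827 + 0.8758i)/2 = (-0.2414 + 0.4379i)
|01⟩: (-0.4827 - 0.8758i)/2 = (-0.2414 - 0.4379i)
|10⟩: (0.4827 - 0.8758i)/2 = (0.2414 - 0.4379i)
|11⟩: (0.4827 + 0.8758i)/2 = (0.2414 + 0.4379i)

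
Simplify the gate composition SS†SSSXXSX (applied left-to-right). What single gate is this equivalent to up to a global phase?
X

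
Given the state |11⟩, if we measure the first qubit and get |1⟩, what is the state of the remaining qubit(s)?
|1⟩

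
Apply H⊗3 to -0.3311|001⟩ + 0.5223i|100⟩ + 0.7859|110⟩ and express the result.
(0.1608 + 0.1847i)|000⟩ + (0.3949 + 0.1847i)|001⟩ + (-0.3949 + 0.1847i)|010⟩ + (-0.1608 + 0.1847i)|011⟩ + (-0.3949 - 0.1847i)|100⟩ + (-0.1608 - 0.1847i)|101⟩ + (0.1608 - 0.1847i)|110⟩ + (0.3949 - 0.1847i)|111⟩

H⊗3 gives amp(|y⟩) = (1/2√2) Σ_x (−1)^(x·y) amp(|x⟩), where x·y is the number of positions in which both x and y have a 1.
|000⟩: (-0.3311 + 0.5223i + 0.7859)/(2√2) = (0.1608 + 0.1847i)
|001⟩: (0.3311 + 0.5223i + 0.7859)/(2√2) = (0.3949 + 0.1847i)
|010⟩: (-0.3311 + 0.5223i - 0.7859)/(2√2) = (-0.3949 + 0.1847i)
|011⟩: (0.3311 + 0.5223i - 0.7859)/(2√2) = (-0.1608 + 0.1847i)
|100⟩: (-0.3311 - 0.5223i - 0.7859)/(2√2) = (-0.3949 - 0.1847i)
|101⟩: (0.3311 - 0.5223i - 0.7859)/(2√2) = (-0.1608 - 0.1847i)
|110⟩: (-0.3311 - 0.5223i + 0.7859)/(2√2) = (0.1608 - 0.1847i)
|111⟩: (0.3311 - 0.5223i + 0.7859)/(2√2) = (0.3949 - 0.1847i)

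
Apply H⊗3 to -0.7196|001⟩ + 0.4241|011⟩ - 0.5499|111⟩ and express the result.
-0.2989|000⟩ + 0.2989|001⟩ - 0.2099|010⟩ + 0.2099|011⟩ + 0.08994|100⟩ - 0.08994|101⟩ - 0.5988|110⟩ + 0.5988|111⟩

H⊗3 gives amp(|y⟩) = (1/2√2) Σ_x (−1)^(x·y) amp(|x⟩), where x·y is the number of positions in which both x and y have a 1.
|000⟩: (-0.7196 + 0.4241 - 0.5499)/(2√2) = -0.2989
|001⟩: (0.7196 - 0.4241 + 0.5499)/(2√2) = 0.2989
|010⟩: (-0.7196 - 0.4241 + 0.5499)/(2√2) = -0.2099
|011⟩: (0.7196 + 0.4241 - 0.5499)/(2√2) = 0.2099
|100⟩: (-0.7196 + 0.4241 + 0.5499)/(2√2) = 0.08994
|101⟩: (0.7196 - 0.4241 - 0.5499)/(2√2) = -0.08994
|110⟩: (-0.7196 - 0.4241 - 0.5499)/(2√2) = -0.5988
|111⟩: (0.7196 + 0.4241 + 0.5499)/(2√2) = 0.5988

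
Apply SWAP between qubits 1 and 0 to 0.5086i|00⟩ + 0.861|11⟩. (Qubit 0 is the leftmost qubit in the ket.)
0.5086i|00⟩ + 0.861|11⟩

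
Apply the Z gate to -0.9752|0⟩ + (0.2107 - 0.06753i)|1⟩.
-0.9752|0⟩ + (-0.2107 + 0.06753i)|1⟩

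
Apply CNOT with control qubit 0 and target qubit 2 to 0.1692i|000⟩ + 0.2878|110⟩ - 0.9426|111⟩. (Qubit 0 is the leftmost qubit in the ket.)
0.1692i|000⟩ - 0.9426|110⟩ + 0.2878|111⟩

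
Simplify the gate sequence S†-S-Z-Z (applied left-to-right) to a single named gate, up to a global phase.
I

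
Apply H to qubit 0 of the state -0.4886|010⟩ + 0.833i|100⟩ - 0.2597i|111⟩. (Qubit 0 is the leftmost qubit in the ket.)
0.589i|000⟩ - 0.3455|010⟩ - 0.1836i|011⟩ - 0.589i|100⟩ - 0.3455|110⟩ + 0.1836i|111⟩

H on qubit 0 mixes each pair of kets that differ only in qubit 0: amplitudes (a, b) of (|…0…⟩, |…1…⟩) become ((a + b)/√2, (a − b)/√2). Kets absent from the input have amplitude 0.
(|000⟩, |100⟩): (a, b) = (0, 0.833i) → (0.589i, -0.589i)
(|010⟩, |110⟩): (a, b) = (-0.4886, 0) → (-0.3455, -0.3455)
(|011⟩, |111⟩): (a, b) = (0, -0.2597i) → (-0.1836i, 0.1836i)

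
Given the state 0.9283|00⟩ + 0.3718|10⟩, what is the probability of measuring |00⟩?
0.8617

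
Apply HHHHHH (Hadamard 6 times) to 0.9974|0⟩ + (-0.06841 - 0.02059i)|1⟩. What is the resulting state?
0.9974|0⟩ + (-0.06841 - 0.02059i)|1⟩

H² = I, so an even number of Hadamards cancels: H^6 = I and the state is unchanged.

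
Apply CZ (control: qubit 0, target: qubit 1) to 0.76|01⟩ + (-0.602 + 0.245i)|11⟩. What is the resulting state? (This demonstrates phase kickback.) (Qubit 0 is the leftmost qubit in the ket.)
0.76|01⟩ + (0.602 - 0.245i)|11⟩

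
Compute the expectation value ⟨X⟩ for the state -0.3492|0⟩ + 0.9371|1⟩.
-0.6545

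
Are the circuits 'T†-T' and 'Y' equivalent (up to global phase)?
No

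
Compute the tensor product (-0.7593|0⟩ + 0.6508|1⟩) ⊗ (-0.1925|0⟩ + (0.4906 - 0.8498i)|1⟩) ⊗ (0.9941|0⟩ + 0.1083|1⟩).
0.1453|000⟩ + 0.01583|001⟩ + (-0.3703 + 0.6414i)|010⟩ + (-0.04034 + 0.06988i)|011⟩ - 0.1245|100⟩ - 0.01357|101⟩ + (0.3174 - 0.5498i)|110⟩ + (0.03458 - 0.0599i)|111⟩

amp(|b₁b₂…⟩) = product of the factor amplitudes for bits b₁, b₂, …; only kets whose every factor amplitude is nonzero survive.
|000⟩: (-0.7593)(-0.1925)(0.9941) = 0.1453
|001⟩: (-0.7593)(-0.1925)(0.1083) = 0.01583
|010⟩: (-0.7593)(0.4906 - 0.8498i)(0.9941) = (-0.3703 + 0.6414i)
|011⟩: (-0.7593)(0.4906 - 0.8498i)(0.1083) = (-0.04034 + 0.06988i)
|100⟩: (0.6508)(-0.1925)(0.9941) = -0.1245
|101⟩: (0.6508)(-0.1925)(0.1083) = -0.01357
|110⟩: (0.6508)(0.4906 - 0.8498i)(0.9941) = (0.3174 - 0.5498i)
|111⟩: (0.6508)(0.4906 - 0.8498i)(0.1083) = (0.03458 - 0.0599i)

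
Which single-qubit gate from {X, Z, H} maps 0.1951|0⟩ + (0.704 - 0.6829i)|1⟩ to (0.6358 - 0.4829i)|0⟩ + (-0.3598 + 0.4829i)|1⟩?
H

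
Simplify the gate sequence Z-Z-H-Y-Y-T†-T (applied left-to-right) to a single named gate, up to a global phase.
H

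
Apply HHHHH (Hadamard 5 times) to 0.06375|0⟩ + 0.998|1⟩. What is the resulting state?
0.7508|0⟩ - 0.6606|1⟩

H² = I, so H^5 = H: a single Hadamard. With (a, b) = (0.06375, 0.998), H gives ((a + b)/√2, (a − b)/√2) = (0.7508, -0.6606).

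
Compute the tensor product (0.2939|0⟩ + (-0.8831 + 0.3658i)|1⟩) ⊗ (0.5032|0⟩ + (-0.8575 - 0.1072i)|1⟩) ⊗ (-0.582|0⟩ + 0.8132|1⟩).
-0.08607|000⟩ + 0.1203|001⟩ + (0.1467 + 0.01834i)|010⟩ + (-0.2049 - 0.02562i)|011⟩ + (0.2586 - 0.1071i)|100⟩ + (-0.3614 + 0.1497i)|101⟩ + (-0.4635 + 0.1275i)|110⟩ + (0.6477 - 0.1781i)|111⟩

amp(|b₁b₂…⟩) = product of the factor amplitudes for bits b₁, b₂, …; only kets whose every factor amplitude is nonzero survive.
|000⟩: (0.2939)(0.5032)(-0.582) = -0.08607
|001⟩: (0.2939)(0.5032)(0.8132) = 0.1203
|010⟩: (0.2939)(-0.8575 - 0.1072i)(-0.582) = (0.1467 + 0.01834i)
|011⟩: (0.2939)(-0.8575 - 0.1072i)(0.8132) = (-0.2049 - 0.02562i)
|100⟩: (-0.8831 + 0.3658i)(0.5032)(-0.582) = (0.2586 - 0.1071i)
|101⟩: (-0.8831 + 0.3658i)(0.5032)(0.8132) = (-0.3614 + 0.1497i)
|110⟩: (-0.8831 + 0.3658i)(-0.8575 - 0.1072i)(-0.582) = (-0.4635 + 0.1275i)
|111⟩: (-0.8831 + 0.3658i)(-0.8575 - 0.1072i)(0.8132) = (0.6477 - 0.1781i)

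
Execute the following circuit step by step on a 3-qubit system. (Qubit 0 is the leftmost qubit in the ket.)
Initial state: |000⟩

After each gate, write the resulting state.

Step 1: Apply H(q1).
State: 1/√2|000⟩ + 1/√2|010⟩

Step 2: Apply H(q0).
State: 1/2|000⟩ + 1/2|010⟩ + 1/2|100⟩ + 1/2|110⟩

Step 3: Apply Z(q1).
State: 1/2|000⟩ - 1/2|010⟩ + 1/2|100⟩ - 1/2|110⟩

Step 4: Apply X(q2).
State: 1/2|001⟩ - 1/2|011⟩ + 1/2|101⟩ - 1/2|111⟩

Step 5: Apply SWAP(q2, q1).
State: 1/2|010⟩ - 1/2|011⟩ + 1/2|110⟩ - 1/2|111⟩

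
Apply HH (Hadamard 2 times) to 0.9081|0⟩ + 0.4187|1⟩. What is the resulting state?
0.9081|0⟩ + 0.4187|1⟩

H² = I, so an even number of Hadamards cancels: H^2 = I and the state is unchanged.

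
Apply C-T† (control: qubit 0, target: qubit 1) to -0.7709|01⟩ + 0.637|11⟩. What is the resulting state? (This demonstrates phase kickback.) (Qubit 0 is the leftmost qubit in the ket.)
-0.7709|01⟩ + (0.4504 - 0.4504i)|11⟩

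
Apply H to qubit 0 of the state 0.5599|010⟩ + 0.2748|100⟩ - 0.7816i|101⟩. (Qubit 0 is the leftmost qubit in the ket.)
0.1943|000⟩ - 0.5527i|001⟩ + 0.3959|010⟩ - 0.1943|100⟩ + 0.5527i|101⟩ + 0.3959|110⟩

H on qubit 0 mixes each pair of kets that differ only in qubit 0: amplitudes (a, b) of (|…0…⟩, |…1…⟩) become ((a + b)/√2, (a − b)/√2). Kets absent from the input have amplitude 0.
(|000⟩, |100⟩): (a, b) = (0, 0.2748) → (0.1943, -0.1943)
(|001⟩, |101⟩): (a, b) = (0, -0.7816i) → (-0.5527i, 0.5527i)
(|010⟩, |110⟩): (a, b) = (0.5599, 0) → (0.3959, 0.3959)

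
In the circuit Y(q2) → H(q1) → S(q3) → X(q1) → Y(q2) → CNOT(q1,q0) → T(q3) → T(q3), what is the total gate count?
8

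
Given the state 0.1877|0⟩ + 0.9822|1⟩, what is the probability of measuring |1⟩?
0.9647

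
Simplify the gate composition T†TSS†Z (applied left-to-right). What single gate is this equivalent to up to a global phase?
Z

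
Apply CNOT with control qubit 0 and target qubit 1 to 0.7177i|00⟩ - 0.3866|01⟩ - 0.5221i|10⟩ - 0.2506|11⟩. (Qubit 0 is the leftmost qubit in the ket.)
0.7177i|00⟩ - 0.3866|01⟩ - 0.2506|10⟩ - 0.5221i|11⟩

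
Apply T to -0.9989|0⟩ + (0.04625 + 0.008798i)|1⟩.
-0.9989|0⟩ + (0.02648 + 0.03892i)|1⟩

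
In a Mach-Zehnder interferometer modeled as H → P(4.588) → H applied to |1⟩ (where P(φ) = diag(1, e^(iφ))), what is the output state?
(0.562 + 0.4961i)|0⟩ + (0.438 - 0.4961i)|1⟩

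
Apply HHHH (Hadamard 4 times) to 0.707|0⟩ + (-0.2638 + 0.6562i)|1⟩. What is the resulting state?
0.707|0⟩ + (-0.2638 + 0.6562i)|1⟩

H² = I, so an even number of Hadamards cancels: H^4 = I and the state is unchanged.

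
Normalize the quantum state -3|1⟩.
-|1⟩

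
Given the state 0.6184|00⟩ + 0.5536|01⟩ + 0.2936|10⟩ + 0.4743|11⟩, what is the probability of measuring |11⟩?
0.225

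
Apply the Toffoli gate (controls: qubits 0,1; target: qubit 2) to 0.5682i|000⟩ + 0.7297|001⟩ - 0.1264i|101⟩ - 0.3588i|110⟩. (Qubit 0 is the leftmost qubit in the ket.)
0.5682i|000⟩ + 0.7297|001⟩ - 0.1264i|101⟩ - 0.3588i|111⟩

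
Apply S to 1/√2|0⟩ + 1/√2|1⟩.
1/√2|0⟩ + (1/√2)i|1⟩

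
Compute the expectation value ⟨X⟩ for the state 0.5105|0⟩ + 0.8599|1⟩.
0.878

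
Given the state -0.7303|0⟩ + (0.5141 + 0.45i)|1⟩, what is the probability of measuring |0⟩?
0.5333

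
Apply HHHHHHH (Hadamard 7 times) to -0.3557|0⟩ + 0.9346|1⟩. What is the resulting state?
0.4093|0⟩ - 0.9124|1⟩

H² = I, so H^7 = H: a single Hadamard. With (a, b) = (-0.3557, 0.9346), H gives ((a + b)/√2, (a − b)/√2) = (0.4093, -0.9124).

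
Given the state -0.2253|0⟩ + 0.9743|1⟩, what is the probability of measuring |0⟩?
0.05076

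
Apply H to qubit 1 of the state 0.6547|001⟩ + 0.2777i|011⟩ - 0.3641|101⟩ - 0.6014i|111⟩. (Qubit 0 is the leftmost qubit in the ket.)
(0.4629 + 0.1964i)|001⟩ + (0.4629 - 0.1964i)|011⟩ + (-0.2575 - 0.4253i)|101⟩ + (-0.2575 + 0.4253i)|111⟩

H on qubit 1 mixes each pair of kets that differ only in qubit 1: amplitudes (a, b) of (|…0…⟩, |…1…⟩) become ((a + b)/√2, (a − b)/√2). Kets absent from the input have amplitude 0.
(|001⟩, |011⟩): (a, b) = (0.6547, 0.2777i) → ((0.4629 + 0.1964i), (0.4629 - 0.1964i))
(|101⟩, |111⟩): (a, b) = (-0.3641, -0.6014i) → ((-0.2575 - 0.4253i), (-0.2575 + 0.4253i))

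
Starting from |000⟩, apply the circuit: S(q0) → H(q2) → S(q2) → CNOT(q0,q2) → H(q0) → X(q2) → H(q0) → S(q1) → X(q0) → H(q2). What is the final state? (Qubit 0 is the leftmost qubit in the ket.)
(1/2 + (1/2)i)|100⟩ + (-1/2 + (1/2)i)|101⟩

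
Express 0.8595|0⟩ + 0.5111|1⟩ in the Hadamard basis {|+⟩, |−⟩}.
0.9692|+⟩ + 0.2464|−⟩

With |ψ⟩ = α|0⟩ + β|1⟩, the Hadamard-basis coefficients are ⟨+|ψ⟩ = (α + β)/√2 and ⟨−|ψ⟩ = (α − β)/√2.
Here α = 0.8595, β = 0.5111: (α + β)/√2 = 0.9692, (α − β)/√2 = 0.2464.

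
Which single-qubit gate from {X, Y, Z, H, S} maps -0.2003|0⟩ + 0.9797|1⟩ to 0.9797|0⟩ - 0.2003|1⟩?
X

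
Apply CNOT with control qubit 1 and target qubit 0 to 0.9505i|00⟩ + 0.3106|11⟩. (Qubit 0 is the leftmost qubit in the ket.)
0.9505i|00⟩ + 0.3106|01⟩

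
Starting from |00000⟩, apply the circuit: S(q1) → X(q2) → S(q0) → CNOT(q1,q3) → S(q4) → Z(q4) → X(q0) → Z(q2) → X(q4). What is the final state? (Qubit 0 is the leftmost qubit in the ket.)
-|10101⟩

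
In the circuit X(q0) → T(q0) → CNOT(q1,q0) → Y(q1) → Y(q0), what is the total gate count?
5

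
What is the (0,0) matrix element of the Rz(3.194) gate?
(-0.0262 - 0.9997i)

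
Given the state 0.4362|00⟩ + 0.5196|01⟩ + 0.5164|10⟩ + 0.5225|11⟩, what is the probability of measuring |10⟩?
0.2667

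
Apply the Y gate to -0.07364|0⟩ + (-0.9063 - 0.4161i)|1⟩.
(-0.4161 + 0.9063i)|0⟩ - 0.07364i|1⟩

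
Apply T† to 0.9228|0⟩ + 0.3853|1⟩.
0.9228|0⟩ + (0.2724 - 0.2724i)|1⟩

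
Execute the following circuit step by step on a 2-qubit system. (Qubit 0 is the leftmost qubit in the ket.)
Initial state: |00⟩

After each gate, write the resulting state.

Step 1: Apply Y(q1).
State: i|01⟩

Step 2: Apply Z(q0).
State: i|01⟩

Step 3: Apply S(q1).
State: -|01⟩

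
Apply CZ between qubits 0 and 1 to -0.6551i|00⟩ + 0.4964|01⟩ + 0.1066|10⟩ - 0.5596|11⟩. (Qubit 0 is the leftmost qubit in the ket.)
-0.6551i|00⟩ + 0.4964|01⟩ + 0.1066|10⟩ + 0.5596|11⟩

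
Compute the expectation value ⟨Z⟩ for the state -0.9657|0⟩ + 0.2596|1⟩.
0.8652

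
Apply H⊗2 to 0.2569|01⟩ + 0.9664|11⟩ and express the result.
0.6117|00⟩ - 0.6117|01⟩ - 0.3548|10⟩ + 0.3548|11⟩

H⊗2 gives amp(|y⟩) = (1/2) Σ_x (−1)^(x·y) amp(|x⟩), where x·y is the number of positions in which both x and y have a 1.
|00⟩: (0.2569 + 0.9664)/2 = 0.6117
|01⟩: (-0.2569 - 0.9664)/2 = -0.6117
|10⟩: (0.2569 - 0.9664)/2 = -0.3548
|11⟩: (-0.2569 + 0.9664)/2 = 0.3548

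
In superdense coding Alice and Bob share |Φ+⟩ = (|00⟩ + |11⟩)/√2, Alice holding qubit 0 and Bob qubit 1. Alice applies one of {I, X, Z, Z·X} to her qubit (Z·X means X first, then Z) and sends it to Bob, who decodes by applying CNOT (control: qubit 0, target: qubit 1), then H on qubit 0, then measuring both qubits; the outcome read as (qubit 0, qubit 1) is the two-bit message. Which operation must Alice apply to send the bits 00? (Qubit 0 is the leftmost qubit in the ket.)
I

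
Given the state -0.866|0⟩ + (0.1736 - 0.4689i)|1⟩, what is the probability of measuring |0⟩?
0.75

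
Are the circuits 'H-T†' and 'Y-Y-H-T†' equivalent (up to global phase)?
Yes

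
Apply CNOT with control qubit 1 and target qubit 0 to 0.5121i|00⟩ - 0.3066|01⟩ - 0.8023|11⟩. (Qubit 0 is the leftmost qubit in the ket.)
0.5121i|00⟩ - 0.8023|01⟩ - 0.3066|11⟩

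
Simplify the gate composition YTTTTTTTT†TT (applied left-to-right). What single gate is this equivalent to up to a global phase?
Y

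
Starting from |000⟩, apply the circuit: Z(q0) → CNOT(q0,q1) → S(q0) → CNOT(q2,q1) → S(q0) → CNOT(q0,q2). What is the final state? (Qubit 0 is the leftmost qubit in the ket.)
|000⟩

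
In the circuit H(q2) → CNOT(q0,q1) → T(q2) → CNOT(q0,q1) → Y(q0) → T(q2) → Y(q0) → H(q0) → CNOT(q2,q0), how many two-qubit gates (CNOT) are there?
3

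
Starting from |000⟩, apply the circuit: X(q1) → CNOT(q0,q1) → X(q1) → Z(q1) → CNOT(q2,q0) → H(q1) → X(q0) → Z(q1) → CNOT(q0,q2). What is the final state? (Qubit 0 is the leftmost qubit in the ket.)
1/√2|101⟩ - 1/√2|111⟩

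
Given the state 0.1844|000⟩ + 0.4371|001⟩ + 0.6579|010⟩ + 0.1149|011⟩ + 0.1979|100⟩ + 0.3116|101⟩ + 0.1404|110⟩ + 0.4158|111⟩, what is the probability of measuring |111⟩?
0.1729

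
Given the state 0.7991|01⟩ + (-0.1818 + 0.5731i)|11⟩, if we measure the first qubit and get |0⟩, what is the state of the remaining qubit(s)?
|1⟩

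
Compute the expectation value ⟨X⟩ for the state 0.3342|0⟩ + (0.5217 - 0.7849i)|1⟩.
0.3487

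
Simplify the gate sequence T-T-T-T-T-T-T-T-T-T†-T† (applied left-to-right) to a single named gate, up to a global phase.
T†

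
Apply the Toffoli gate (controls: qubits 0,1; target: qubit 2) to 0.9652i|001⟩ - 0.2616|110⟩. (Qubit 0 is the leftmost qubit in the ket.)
0.9652i|001⟩ - 0.2616|111⟩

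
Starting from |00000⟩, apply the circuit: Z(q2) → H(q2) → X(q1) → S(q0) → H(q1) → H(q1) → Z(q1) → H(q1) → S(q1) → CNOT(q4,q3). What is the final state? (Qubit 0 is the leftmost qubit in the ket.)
-1/2|00000⟩ - 1/2|00100⟩ + (1/2)i|01000⟩ + (1/2)i|01100⟩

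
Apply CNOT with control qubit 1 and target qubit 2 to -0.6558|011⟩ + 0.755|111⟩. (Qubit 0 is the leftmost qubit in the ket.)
-0.6558|010⟩ + 0.755|110⟩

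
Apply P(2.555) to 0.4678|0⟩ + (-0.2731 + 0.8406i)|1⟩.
0.4678|0⟩ + (-0.2378 - 0.8512i)|1⟩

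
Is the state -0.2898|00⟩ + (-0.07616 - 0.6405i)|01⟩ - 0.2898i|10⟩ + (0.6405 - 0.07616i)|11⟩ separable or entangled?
Separable

Writing the state as a|00⟩ + b|01⟩ + c|10⟩ + d|11⟩, it is a product state iff ad − bc = 0.
Here (a, b, c, d) = (-0.2898, (-0.07616 - 0.6405i), -0.2898i, (0.6405 - 0.07616i)): ad − bc = (-0.2898)(0.6405 - 0.07616i) − (-0.07616 - 0.6405i)(-0.2898i) = 0, so the state is separable.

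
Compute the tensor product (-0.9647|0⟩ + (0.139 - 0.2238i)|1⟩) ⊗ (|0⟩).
-0.9647|00⟩ + (0.139 - 0.2238i)|10⟩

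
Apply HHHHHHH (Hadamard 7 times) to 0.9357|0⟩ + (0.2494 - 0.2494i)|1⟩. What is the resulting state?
(0.838 - 0.1764i)|0⟩ + (0.4853 + 0.1764i)|1⟩

H² = I, so H^7 = H: a single Hadamard. With (a, b) = (0.9357, (0.2494 - 0.2494i)), H gives ((a + b)/√2, (a − b)/√2) = ((0.838 - 0.1764i), (0.4853 + 0.1764i)).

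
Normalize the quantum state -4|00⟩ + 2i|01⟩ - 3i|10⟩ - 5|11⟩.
-0.5443|00⟩ + 0.2722i|01⟩ - (1/√6)i|10⟩ - 0.6804|11⟩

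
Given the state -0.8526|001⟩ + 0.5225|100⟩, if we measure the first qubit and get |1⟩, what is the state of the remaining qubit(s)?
|00⟩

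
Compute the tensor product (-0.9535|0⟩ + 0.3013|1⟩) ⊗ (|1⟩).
-0.9535|01⟩ + 0.3013|11⟩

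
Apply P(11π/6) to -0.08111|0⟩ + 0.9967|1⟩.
-0.08111|0⟩ + (0.8632 - 0.4984i)|1⟩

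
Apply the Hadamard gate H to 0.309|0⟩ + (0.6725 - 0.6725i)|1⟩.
(0.694 - 0.4755i)|0⟩ + (-0.257 + 0.4755i)|1⟩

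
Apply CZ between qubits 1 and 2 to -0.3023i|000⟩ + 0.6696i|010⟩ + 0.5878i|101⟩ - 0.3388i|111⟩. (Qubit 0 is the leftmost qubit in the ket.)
-0.3023i|000⟩ + 0.6696i|010⟩ + 0.5878i|101⟩ + 0.3388i|111⟩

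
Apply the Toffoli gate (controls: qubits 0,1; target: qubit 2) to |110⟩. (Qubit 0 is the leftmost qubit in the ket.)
|111⟩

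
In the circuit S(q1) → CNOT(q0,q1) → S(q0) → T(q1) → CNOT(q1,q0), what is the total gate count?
5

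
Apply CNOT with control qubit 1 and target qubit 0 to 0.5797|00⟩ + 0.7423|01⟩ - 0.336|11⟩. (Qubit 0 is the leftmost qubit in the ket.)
0.5797|00⟩ - 0.336|01⟩ + 0.7423|11⟩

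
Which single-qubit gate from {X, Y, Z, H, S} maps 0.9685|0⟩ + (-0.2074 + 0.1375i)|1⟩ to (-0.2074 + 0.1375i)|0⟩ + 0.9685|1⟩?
X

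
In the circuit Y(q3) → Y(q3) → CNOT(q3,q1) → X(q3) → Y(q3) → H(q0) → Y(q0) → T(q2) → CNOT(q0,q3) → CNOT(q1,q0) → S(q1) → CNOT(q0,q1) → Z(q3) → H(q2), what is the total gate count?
14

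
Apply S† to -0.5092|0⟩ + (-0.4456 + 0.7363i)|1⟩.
-0.5092|0⟩ + (0.7363 + 0.4456i)|1⟩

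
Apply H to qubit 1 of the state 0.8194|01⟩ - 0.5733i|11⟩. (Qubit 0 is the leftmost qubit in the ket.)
0.5794|00⟩ - 0.5794|01⟩ - 0.4054i|10⟩ + 0.4054i|11⟩

H on qubit 1 mixes each pair of kets that differ only in qubit 1: amplitudes (a, b) of (|…0…⟩, |…1…⟩) become ((a + b)/√2, (a − b)/√2). Kets absent from the input have amplitude 0.
(|00⟩, |01⟩): (a, b) = (0, 0.8194) → (0.5794, -0.5794)
(|10⟩, |11⟩): (a, b) = (0, -0.5733i) → (-0.4054i, 0.4054i)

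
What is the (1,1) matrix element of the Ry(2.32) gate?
0.3993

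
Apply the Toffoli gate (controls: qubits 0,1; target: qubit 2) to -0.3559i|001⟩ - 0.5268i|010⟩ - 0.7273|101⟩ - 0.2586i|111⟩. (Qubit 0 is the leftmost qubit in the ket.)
-0.3559i|001⟩ - 0.5268i|010⟩ - 0.7273|101⟩ - 0.2586i|110⟩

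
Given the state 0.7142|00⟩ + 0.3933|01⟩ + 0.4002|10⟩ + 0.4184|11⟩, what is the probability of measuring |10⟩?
0.1602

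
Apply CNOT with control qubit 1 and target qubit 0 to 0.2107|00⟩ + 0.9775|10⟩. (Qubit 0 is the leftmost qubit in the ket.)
0.2107|00⟩ + 0.9775|10⟩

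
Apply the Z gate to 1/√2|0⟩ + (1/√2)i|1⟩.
1/√2|0⟩ - (1/√2)i|1⟩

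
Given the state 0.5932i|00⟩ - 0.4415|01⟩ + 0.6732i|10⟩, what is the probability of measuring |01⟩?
0.1949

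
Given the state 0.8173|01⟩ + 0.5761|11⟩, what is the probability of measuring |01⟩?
0.668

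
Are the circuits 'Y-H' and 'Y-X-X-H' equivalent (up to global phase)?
Yes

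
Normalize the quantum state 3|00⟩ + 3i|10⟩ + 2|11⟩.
0.6396|00⟩ + 0.6396i|10⟩ + 0.4264|11⟩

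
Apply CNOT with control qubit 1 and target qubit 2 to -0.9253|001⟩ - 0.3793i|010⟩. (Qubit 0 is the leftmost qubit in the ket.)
-0.9253|001⟩ - 0.3793i|011⟩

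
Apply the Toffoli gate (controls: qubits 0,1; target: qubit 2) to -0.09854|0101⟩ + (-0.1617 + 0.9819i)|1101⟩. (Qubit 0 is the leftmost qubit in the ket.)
-0.09854|0101⟩ + (-0.1617 + 0.9819i)|1111⟩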